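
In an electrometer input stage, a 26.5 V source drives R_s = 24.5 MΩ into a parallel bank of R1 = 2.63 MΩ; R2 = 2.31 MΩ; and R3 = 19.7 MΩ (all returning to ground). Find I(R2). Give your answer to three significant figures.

Combine the parallel branches: R_p = (1/2.63 + 1/2.31 + 1/19.7)⁻¹ = 1.158 MΩ.
Node voltage V_A = V_supply · R_p/(R_s + R_p) = 26.5 × 0.04512 = 1.196 V.
I(R2) = V_A / R2 = 1.196/2.31 = 0.5176 µA.

I ≈ 0.518 µA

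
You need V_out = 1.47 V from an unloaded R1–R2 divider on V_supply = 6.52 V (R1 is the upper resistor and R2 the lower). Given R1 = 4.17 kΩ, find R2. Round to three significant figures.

Required fraction k = V_out/V_supply = 0.2255.
So R2 = R1 · V_out/(V_supply − V_out) = 4.17 × 1.47/(6.52 − 1.47) = 4.17 × 0.2911 = 1.214 kΩ.

R2 ≈ 1.21 kΩ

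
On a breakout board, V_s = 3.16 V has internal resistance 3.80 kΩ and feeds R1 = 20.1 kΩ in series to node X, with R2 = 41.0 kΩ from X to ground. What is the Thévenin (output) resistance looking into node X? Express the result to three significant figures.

R1' = 3.80 + 20.1 = 23.90 kΩ (source resistance + R1).
Zeroing V_s shorts the top of R1' to ground, so R_th = R1' ‖ R2 = 15.10 kΩ.

R_th ≈ 15.1 kΩ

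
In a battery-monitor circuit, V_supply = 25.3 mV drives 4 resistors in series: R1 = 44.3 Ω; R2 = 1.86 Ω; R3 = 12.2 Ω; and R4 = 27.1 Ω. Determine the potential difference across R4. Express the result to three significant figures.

V ≈ 8.02 mV

Total series resistance ΣR = 44.3 + 1.86 + 12.2 + 27.1 = 85.46 Ω.
By the voltage-divider rule, V = 25.3 × 27.10/85.46 = 8.023 mV.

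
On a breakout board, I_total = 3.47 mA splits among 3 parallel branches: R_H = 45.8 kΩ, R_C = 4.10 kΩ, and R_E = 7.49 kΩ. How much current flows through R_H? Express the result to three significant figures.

I ≈ 0.190 mA

Conductances: ΣG = 1/45.8 + 1/4.10 + 1/7.49 = 0.3992 (1/kΩ).
By the current-divider rule, I = I_total · G_k/ΣG = 3.47 × 0.05469 = 0.1898 mA.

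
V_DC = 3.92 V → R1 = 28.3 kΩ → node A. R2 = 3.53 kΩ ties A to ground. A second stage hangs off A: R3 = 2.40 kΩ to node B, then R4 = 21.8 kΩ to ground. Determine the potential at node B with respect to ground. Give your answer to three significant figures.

V_B ≈ 0.347 V

Node A sees R2 in parallel with the series input of stage 2, R3 + R4 = 24.20 kΩ.
Effective lower resistance at A: R2 ‖ 24.20 = 3.081 kΩ.
First divider: V_A = V_DC · 3.081/(28.3 + 3.081) = 0.3848 V.
Then the unloaded second divider: V_B = V_A × R4/(R3+R4) = 0.3848 × 0.9008 = 0.3467 V.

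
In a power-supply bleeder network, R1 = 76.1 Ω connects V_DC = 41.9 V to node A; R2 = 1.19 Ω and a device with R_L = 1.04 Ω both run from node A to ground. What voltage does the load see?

First combine the lower leg with the load: R2 ‖ R_L = 0.5550 Ω.
Now apply the divider: V_out = 41.9 × 0.007240 = 0.3034 V.

V_out ≈ 0.303 V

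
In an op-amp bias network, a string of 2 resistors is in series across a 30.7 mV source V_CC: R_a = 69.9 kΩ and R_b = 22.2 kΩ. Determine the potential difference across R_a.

ΣR = 69.9 + 22.2 = 92.10 kΩ.
V = V_CC · R/ΣR = 30.7 × 0.7590 = 23.30 mV.

V ≈ 23.3 mV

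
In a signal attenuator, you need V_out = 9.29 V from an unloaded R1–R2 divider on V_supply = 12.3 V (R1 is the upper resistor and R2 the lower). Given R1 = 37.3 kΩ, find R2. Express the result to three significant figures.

R2 ≈ 115 kΩ

V_out/V_supply = R2/(R1+R2) = 0.7553.
Rearranging, R2 = R1·k/(1−k) = 37.3 × 3.086 = 115.1 kΩ.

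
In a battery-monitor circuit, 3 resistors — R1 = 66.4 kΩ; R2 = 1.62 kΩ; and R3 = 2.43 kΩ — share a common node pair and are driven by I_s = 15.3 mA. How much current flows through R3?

Total conductance ΣG = 1/66.4 + 1/1.62 + 1/2.43 = 1.044 (units of 1/kΩ).
By the current-divider rule, I = I_s · G_k/ΣG = 15.3 × 0.3942 = 6.032 mA.

I ≈ 6.03 mA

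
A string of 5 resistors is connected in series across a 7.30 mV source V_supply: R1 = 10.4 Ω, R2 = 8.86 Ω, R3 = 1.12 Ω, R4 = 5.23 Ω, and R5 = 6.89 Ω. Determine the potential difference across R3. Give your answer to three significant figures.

V ≈ 0.252 mV

Series total: ΣR = 10.4 + 8.86 + 1.12 + 5.23 + 6.89 = 32.50 Ω.
By the voltage-divider rule, V = 7.30 × 1.120/32.50 = 0.2516 mV.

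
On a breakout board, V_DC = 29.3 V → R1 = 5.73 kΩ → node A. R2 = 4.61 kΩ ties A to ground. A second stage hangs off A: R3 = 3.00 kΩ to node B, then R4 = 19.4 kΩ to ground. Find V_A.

Looking into the second stage from A: R3 + R4 = 22.40 kΩ appears in parallel with R2.
R2 ‖ (R3+R4) = 3.823 kΩ.
V_A = 29.3 × 3.823/(5.73 + 3.823) = 11.73 V.

V_A ≈ 11.7 V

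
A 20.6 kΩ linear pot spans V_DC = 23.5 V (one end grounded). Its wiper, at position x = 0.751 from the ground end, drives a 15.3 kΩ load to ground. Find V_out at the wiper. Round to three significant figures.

V_out ≈ 14.1 V

Split the track: R_lower = x·R_p = 15.47 kΩ, R_upper = (1−x)·R_p = 5.129 kΩ.
R_L loads the lower segment: effective lower R = 7.692 kΩ.
V_out = 23.5 × 7.692/(5.129 + 7.692) = 14.10 V.
(Unloaded: V_out = x·V_DC = 17.6 V.)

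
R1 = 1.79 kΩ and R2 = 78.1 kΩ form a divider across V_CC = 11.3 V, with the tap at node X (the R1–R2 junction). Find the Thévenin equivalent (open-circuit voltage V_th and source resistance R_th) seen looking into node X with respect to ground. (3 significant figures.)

Open-circuit (no load on X): V_th = V_CC · R2/(R1 + R2) = 11.3 × 78.1/(1.790 + 78.1) = 11.05 V.
Looking into X with the source shorted: R_th = R1·R2/(R1+R2) = 1.790 × 78.1/79.89 = 1.750 kΩ.

V_th ≈ 11.0 V, R_th ≈ 1.75 kΩ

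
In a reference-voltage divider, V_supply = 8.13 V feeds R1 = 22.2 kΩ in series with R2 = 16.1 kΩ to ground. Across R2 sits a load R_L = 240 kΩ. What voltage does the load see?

First combine the lower leg with the load: R2 ‖ R_L = 15.09 kΩ.
Now apply the divider: V_out = 8.13 × 0.4046 = 3.290 V.
(Unloaded it would be 3.42 V; the load pulls it down.)

V_out ≈ 3.29 V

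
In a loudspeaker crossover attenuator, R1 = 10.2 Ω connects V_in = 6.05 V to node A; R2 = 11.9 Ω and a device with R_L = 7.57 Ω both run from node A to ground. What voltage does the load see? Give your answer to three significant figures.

V_out ≈ 1.89 V

First combine the lower leg with the load: R2 ‖ R_L = 4.627 Ω.
Then V_out = V_in · R2'/(R1 + R2') = 6.05 × 4.627/14.83 = 1.888 V.
(Unloaded it would be 3.26 V; the load pulls it down.)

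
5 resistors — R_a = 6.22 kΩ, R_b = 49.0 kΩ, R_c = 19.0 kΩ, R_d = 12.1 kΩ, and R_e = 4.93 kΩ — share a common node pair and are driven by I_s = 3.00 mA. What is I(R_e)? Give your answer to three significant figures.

Conductances: ΣG = 1/6.22 + 1/49.0 + 1/19.0 + 1/12.1 + 1/4.93 = 0.5193 (1/kΩ).
Current divider: I(R_e) = I_s · G_k/ΣG = 3.00 × (0.2028/0.5193) = 3.00 × 0.3906 = 1.172 mA.

I ≈ 1.17 mA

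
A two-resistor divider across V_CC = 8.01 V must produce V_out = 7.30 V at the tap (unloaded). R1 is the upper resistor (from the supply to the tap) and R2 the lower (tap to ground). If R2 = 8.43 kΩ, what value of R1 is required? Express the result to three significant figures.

Required fraction k = V_out/V_CC = 0.9114.
Rearranging, R1 = R2·(1−k)/k = 8.43 × 0.09726 = 0.8199 kΩ.

R1 ≈ 0.820 kΩ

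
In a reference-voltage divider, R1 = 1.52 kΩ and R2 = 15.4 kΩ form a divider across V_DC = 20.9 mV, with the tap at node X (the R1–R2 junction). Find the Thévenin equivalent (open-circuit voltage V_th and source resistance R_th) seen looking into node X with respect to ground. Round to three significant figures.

V_th ≈ 19.0 mV, R_th ≈ 1.38 kΩ

V_th is the unloaded tap voltage: V_DC · R2/(R1+R2) = 20.9 × 0.9102 = 19.02 mV.
With V_DC suppressed (replaced by a short), R_th = R1 ‖ R2 = (1.520 × 15.4)/(1.520 + 15.4) = 1.383 kΩ.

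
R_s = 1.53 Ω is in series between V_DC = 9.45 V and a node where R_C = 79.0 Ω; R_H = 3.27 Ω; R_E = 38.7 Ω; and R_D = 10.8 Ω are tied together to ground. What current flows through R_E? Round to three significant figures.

I ≈ 0.146 A

Parallel bank: R_p = 1/(1/79.0 + 1/3.27 + 1/38.7 + 1/10.8) = 2.289 Ω.
V_A by voltage divider: V_A = 9.45 × 2.289/(1.53 + 2.289) = 5.664 V.
I(R_E) = V_A / R_E = 5.664/38.7 = 0.1464 A.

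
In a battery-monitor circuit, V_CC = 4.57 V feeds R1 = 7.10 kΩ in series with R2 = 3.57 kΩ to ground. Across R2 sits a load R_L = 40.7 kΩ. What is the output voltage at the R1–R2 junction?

The load sits in parallel with R2, giving an effective lower resistance R2' = R2·R_L/(R2+R_L) = 3.282 kΩ.
Then V_out = V_CC · R2'/(R1 + R2') = 4.57 × 3.282/10.38 = 1.445 V.

V_out ≈ 1.44 V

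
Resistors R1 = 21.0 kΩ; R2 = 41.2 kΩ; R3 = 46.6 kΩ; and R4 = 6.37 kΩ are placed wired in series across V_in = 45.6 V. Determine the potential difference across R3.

ΣR = 21.0 + 41.2 + 46.6 + 6.37 = 115.2 kΩ.
Voltage divider: V = V_in · (46.60 / 115.2) = 45.6 × 0.4046 = 18.45 V.

V ≈ 18.5 V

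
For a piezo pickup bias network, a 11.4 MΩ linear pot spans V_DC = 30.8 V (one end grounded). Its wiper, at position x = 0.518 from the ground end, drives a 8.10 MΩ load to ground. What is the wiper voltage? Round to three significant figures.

The pot divides into 5.495 MΩ above the wiper and 5.905 MΩ below.
(x·R_p) ‖ R_L = 3.415 MΩ.
Loaded-divider output: V_out = 30.8 × 0.3833 = 11.81 V.

V_out ≈ 11.8 V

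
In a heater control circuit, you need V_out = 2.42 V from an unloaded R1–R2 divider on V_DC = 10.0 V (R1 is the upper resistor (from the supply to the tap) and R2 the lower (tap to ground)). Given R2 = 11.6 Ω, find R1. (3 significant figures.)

R1 ≈ 36.3 Ω

The divider ratio is R2/(R1+R2) = 2.42/10.0 = 0.2420.
Rearranging, R1 = R2·(1−k)/k = 11.6 × 3.132 = 36.33 Ω.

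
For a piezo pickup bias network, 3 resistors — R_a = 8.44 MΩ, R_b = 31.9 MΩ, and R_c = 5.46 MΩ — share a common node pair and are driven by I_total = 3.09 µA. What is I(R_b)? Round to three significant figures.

Conductances: ΣG = 1/8.44 + 1/31.9 + 1/5.46 = 0.3330 (1/MΩ).
By the current-divider rule, I = I_total · G_k/ΣG = 3.09 × 0.09414 = 0.2909 µA.

I ≈ 0.291 µA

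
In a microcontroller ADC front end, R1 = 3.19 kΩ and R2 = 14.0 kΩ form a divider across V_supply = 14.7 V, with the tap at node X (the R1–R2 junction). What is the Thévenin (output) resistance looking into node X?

Zeroing V_supply shorts the top of R1 to ground, so R_th = R1 ‖ R2 = 2.598 kΩ.

R_th ≈ 2.60 kΩ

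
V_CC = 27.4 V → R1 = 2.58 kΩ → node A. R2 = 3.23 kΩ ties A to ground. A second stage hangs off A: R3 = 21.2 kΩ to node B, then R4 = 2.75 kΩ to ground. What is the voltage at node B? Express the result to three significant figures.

The second stage (R3 + R4 = 23.95 kΩ) loads node A in parallel with R2.
Effective lower resistance at A: R2 ‖ 23.95 = 2.846 kΩ.
First divider: V_A = V_CC · 2.846/(2.58 + 2.846) = 14.37 V.
Stage 2 is unloaded, so V_B = V_A · R4/(R3+R4) = 14.37 × 2.75/23.95 = 1.650 V.

V_B ≈ 1.65 V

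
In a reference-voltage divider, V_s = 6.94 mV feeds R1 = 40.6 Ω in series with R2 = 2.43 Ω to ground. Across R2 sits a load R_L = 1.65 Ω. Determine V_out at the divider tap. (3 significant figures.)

The load sits in parallel with R2, giving an effective lower resistance R2' = R2·R_L/(R2+R_L) = 0.9827 Ω.
Then V_out = V_s · R2'/(R1 + R2') = 6.94 × 0.9827/41.58 = 0.1640 mV.

V_out ≈ 0.164 mV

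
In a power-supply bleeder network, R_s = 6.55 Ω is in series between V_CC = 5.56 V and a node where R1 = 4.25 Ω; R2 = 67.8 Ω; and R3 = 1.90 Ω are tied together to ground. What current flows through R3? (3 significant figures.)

Combine the parallel branches: R_p = (1/4.25 + 1/67.8 + 1/1.90)⁻¹ = 1.288 Ω.
Node voltage V_A = V_CC · R_p/(R_s + R_p) = 5.56 × 0.1643 = 0.9137 V.
I(R3) = V_A / R3 = 0.9137/1.90 = 0.4809 A.

I ≈ 0.481 A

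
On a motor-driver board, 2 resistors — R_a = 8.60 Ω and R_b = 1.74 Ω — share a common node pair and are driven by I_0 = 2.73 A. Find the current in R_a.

Two-branch current divider: I_k = I_0 · R_other/(R_1 + R_2).
So I = 2.73 × 1.74/10.34 = 0.4594 A.

I ≈ 0.459 A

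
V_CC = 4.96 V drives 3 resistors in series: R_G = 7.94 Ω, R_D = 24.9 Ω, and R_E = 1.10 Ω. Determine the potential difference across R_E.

V ≈ 0.161 V

ΣR = 7.94 + 24.9 + 1.10 = 33.94 Ω.
By the voltage-divider rule, V = 4.96 × 1.100/33.94 = 0.1608 V.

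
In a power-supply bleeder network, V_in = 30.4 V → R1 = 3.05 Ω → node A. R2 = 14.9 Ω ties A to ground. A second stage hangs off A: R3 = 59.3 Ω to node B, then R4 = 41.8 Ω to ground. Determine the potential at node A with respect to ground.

Looking into the second stage from A: R3 + R4 = 101.1 Ω appears in parallel with R2.
R2 ‖ (R3+R4) = 12.99 Ω.
First divider: V_A = V_in · 12.99/(3.05 + 12.99) = 24.62 V.

V_A ≈ 24.6 V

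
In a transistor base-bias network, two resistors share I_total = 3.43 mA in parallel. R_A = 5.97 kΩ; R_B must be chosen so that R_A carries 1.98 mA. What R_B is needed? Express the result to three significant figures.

In a two-way split, I_A/I_total = R_B/(R_A + R_B).
With f = 0.5773, R_B = R_A · f/(1−f) = 5.97 × 1.366 = 8.152 kΩ.

R_B ≈ 8.15 kΩ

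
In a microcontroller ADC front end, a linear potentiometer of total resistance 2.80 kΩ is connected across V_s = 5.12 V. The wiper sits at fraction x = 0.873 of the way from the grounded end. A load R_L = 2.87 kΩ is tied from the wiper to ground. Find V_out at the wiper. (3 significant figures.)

Lower segment x·R_p = 2.444 kΩ; upper segment (1−x)·R_p = 0.3556 kΩ.
Lower segment in parallel with the load: 2.444 ‖ 2.87 = 1.320 kΩ.
Loaded-divider output: V_out = 5.12 × 0.7878 = 4.033 V.

V_out ≈ 4.03 V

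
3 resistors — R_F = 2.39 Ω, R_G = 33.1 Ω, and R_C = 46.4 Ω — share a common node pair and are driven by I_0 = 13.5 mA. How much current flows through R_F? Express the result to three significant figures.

I ≈ 12.0 mA

Total conductance ΣG = 1/2.39 + 1/33.1 + 1/46.4 = 0.4702 (units of 1/Ω).
By the current-divider rule, I = I_0 · G_k/ΣG = 13.5 × 0.8899 = 12.01 mA.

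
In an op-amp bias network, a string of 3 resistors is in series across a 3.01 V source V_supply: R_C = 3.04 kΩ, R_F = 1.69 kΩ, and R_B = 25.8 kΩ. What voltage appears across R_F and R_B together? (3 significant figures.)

Series total: ΣR = 3.04 + 1.69 + 25.8 = 30.53 kΩ.
R_{R_F..R_B} = 1.69 + 25.8 = 27.49 kΩ.
V = V_supply · R/ΣR = 3.01 × 0.9004 = 2.710 V.

V ≈ 2.71 V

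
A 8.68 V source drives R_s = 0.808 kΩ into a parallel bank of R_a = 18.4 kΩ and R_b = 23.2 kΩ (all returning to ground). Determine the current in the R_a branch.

Equivalent of the parallel group: R_p = 10.26 kΩ.
Node voltage V_A = V_supply · R_p/(R_s + R_p) = 8.68 × 0.9270 = 8.046 V.
Branch current I = V_A/R_a = 8.046/18.4 = 0.4373 mA.

I ≈ 0.437 mA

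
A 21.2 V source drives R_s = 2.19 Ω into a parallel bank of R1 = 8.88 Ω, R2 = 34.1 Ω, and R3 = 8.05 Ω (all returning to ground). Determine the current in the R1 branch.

Parallel bank: R_p = 1/(1/8.88 + 1/34.1 + 1/8.05) = 3.757 Ω.
Node voltage V_A = V_CC · R_p/(R_s + R_p) = 21.2 × 0.6318 = 13.39 V.
Branch current I = V_A/R1 = 13.39/8.88 = 1.508 A.

I ≈ 1.51 A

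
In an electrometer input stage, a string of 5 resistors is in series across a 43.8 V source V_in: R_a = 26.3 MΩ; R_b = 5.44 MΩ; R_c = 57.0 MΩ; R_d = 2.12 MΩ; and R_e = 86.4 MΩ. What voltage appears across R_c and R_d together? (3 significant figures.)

Series total: ΣR = 26.3 + 5.44 + 57.0 + 2.12 + 86.4 = 177.3 MΩ.
R_{R_c..R_d} = 57.0 + 2.12 = 59.12 MΩ.
V = V_in · R/ΣR = 43.8 × 0.3335 = 14.61 V.

V ≈ 14.6 V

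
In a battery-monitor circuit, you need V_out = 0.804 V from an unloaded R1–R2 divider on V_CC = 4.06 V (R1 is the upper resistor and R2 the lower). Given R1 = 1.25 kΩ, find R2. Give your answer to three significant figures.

The divider ratio is R2/(R1+R2) = 0.804/4.06 = 0.1980.
So R2 = R1 · V_out/(V_CC − V_out) = 1.25 × 0.804/(4.06 − 0.804) = 1.25 × 0.2469 = 0.3087 kΩ.

R2 ≈ 0.309 kΩ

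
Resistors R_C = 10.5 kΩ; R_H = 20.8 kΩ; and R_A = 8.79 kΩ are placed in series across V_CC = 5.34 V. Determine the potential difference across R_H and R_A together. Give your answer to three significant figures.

V ≈ 3.94 V

ΣR = 10.5 + 20.8 + 8.79 = 40.09 kΩ.
R_{R_H..R_A} = 20.8 + 8.79 = 29.59 kΩ.
Voltage divider: V = V_CC · (29.59 / 40.09) = 5.34 × 0.7381 = 3.941 V.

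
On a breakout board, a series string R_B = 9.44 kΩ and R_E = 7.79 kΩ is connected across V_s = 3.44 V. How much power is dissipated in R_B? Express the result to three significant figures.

P ≈ 0.376 mW

ΣR = 17.23 kΩ → I = 3.44/17.23 = 0.1997 mA.
V(R_B) = I·R = 1.885 V; P = V·I = 1.885 × 0.1997 = 0.3763 mW.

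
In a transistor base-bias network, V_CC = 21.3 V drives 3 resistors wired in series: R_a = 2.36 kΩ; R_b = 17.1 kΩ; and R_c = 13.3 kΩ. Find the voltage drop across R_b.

Total series resistance ΣR = 2.36 + 17.1 + 13.3 = 32.76 kΩ.
By the voltage-divider rule, V = 21.3 × 17.10/32.76 = 11.12 V.

V ≈ 11.1 V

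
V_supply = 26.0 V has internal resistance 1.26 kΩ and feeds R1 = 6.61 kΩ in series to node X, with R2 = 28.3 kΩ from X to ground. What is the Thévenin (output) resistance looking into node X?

R1' = 1.26 + 6.61 = 7.870 kΩ (source resistance + R1).
With V_supply suppressed (replaced by a short), R_th = R1' ‖ R2 = (7.870 × 28.3)/(7.870 + 28.3) = 6.158 kΩ.

R_th ≈ 6.16 kΩ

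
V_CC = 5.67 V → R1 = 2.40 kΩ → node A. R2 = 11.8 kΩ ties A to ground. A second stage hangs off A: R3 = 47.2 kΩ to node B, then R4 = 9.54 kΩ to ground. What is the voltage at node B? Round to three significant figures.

The second stage (R3 + R4 = 56.74 kΩ) loads node A in parallel with R2.
R2 ‖ (R3+R4) = 9.768 kΩ.
So V_A = 5.67 × 0.8028 = 4.552 V.
V_B = V_A × 0.1681 = 0.7653 V.

V_B ≈ 0.765 V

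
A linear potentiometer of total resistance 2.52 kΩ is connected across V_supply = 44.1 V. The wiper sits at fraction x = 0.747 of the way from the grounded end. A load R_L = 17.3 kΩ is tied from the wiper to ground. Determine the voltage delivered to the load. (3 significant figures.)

V_out ≈ 32.1 V

Split the track: R_lower = x·R_p = 1.882 kΩ, R_upper = (1−x)·R_p = 0.6376 kΩ.
R_L loads the lower segment: effective lower R = 1.698 kΩ.
V_out = 44.1 × 1.698/(0.6376 + 1.698) = 32.06 V.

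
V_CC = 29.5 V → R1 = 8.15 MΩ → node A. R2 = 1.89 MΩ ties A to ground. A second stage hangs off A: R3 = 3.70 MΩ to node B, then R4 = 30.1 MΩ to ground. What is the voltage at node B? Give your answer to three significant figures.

The second stage (R3 + R4 = 33.80 MΩ) loads node A in parallel with R2.
Effective lower resistance at A: R2 ‖ 33.80 = 1.790 MΩ.
V_A = 29.5 × 1.790/(8.15 + 1.790) = 5.312 V.
V_B = V_A × 0.8905 = 4.731 V.

V_B ≈ 4.73 V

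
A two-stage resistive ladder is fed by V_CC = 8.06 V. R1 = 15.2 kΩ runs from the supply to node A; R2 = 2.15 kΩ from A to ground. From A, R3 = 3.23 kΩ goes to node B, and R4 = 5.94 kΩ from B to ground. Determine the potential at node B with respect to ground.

Looking into the second stage from A: R3 + R4 = 9.170 kΩ appears in parallel with R2.
Effective lower resistance at A: R2 ‖ 9.170 = 1.742 kΩ.
So V_A = 8.06 × 0.1028 = 0.8286 V.
Then the unloaded second divider: V_B = V_A × R4/(R3+R4) = 0.8286 × 0.6478 = 0.5367 V.

V_B ≈ 0.537 V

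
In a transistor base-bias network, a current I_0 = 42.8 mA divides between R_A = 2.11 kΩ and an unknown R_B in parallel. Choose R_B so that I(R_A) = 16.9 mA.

R_B ≈ 1.38 kΩ

In a two-way split, I_A/I_0 = R_B/(R_A + R_B).
16.9/42.8 = R_B/(R_A + R_B) → R_B = R_A · (0.3949)/(1 − 0.3949) = 2.11 × 0.6525 = 1.377 kΩ.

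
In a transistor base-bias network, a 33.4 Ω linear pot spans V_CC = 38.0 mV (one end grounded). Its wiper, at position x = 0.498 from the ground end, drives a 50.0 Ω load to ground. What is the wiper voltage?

V_out ≈ 16.2 mV

Lower segment x·R_p = 16.63 Ω; upper segment (1−x)·R_p = 16.77 Ω.
R_L loads the lower segment: effective lower R = 12.48 Ω.
V_out = 38.0 × 12.48/(16.77 + 12.48) = 16.22 mV.
(Unloaded: V_out = x·V_CC = 18.9 mV.)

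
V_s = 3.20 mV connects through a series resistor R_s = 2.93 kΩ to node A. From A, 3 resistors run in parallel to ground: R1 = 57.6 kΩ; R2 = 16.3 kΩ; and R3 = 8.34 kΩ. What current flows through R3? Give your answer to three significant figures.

Combine the parallel branches: R_p = (1/57.6 + 1/16.3 + 1/8.34)⁻¹ = 5.035 kΩ.
V_A = 3.20 × 5.035/7.965 = 2.023 mV.
I(R3) = V_A / R3 = 2.023/8.34 = 0.2425 µA.

I ≈ 0.243 µA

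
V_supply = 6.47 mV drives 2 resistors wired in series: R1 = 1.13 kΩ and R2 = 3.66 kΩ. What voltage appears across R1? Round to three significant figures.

V ≈ 1.53 mV

Total series resistance ΣR = 1.13 + 3.66 = 4.790 kΩ.
V = V_supply · R/ΣR = 6.47 × 0.2359 = 1.526 mV.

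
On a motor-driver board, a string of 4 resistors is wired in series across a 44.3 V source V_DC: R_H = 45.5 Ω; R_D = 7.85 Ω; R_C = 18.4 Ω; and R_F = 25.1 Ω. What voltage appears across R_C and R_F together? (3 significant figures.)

V ≈ 19.9 V

Series total: ΣR = 45.5 + 7.85 + 18.4 + 25.1 = 96.85 Ω.
R_{R_C..R_F} = 18.4 + 25.1 = 43.50 Ω.
Voltage divider: V = V_DC · (43.50 / 96.85) = 44.3 × 0.4491 = 19.90 V.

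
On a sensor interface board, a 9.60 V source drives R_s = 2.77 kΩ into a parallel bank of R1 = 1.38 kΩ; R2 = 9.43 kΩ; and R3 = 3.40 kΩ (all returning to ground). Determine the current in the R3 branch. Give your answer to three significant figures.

Combine the parallel branches: R_p = (1/1.38 + 1/9.43 + 1/3.40)⁻¹ = 0.8890 kΩ.
V_A by voltage divider: V_A = 9.60 × 0.8890/(2.77 + 0.8890) = 2.333 V.
Branch current I = V_A/R3 = 2.333/3.40 = 0.6860 mA.
(Check via current divider: I_total = 2.624 mA; share G_k/ΣG = 0.2615 → same result.)

I ≈ 0.686 mA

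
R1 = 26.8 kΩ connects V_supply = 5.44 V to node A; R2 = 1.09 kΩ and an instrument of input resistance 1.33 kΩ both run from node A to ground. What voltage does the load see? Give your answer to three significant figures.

First combine the lower leg with the load: R2 ‖ R_L = 0.5990 kΩ.
Now apply the divider: V_out = 5.44 × 0.02186 = 0.1189 V.
(Unloaded it would be 0.213 V; the load pulls it down.)

V_out ≈ 0.119 V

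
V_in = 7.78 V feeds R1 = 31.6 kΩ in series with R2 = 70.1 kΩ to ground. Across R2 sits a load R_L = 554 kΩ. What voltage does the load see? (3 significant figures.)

First combine the lower leg with the load: R2 ‖ R_L = 62.23 kΩ.
Now apply the divider: V_out = 7.78 × 0.6632 = 5.160 V.
(Unloaded it would be 5.36 V; the load pulls it down.)

V_out ≈ 5.16 V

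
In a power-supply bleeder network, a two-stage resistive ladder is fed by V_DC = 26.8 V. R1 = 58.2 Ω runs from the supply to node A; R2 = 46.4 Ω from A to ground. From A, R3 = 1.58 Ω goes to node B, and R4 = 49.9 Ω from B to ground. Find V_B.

The second stage (R3 + R4 = 51.48 Ω) loads node A in parallel with R2.
R2 ‖ (R3+R4) = 24.40 Ω.
First divider: V_A = V_DC · 24.40/(58.2 + 24.40) = 7.918 V.
V_B = V_A × 0.9693 = 7.675 V.

V_B ≈ 7.67 V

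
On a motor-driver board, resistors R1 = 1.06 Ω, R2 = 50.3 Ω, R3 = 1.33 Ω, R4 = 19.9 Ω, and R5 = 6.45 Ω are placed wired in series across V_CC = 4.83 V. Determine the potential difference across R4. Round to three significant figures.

Series total: ΣR = 1.06 + 50.3 + 1.33 + 19.9 + 6.45 = 79.04 Ω.
Voltage divider: V = V_CC · (19.90 / 79.04) = 4.83 × 0.2518 = 1.216 V.

V ≈ 1.22 V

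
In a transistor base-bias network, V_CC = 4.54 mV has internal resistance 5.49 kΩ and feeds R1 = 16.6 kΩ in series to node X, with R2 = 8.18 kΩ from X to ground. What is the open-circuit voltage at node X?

R1' = 5.49 + 16.6 = 22.09 kΩ (source resistance + R1).
With X open, the divider is unloaded: V_th = 4.54 × 8.18/30.27 = 1.227 mV.

V_th ≈ 1.23 mV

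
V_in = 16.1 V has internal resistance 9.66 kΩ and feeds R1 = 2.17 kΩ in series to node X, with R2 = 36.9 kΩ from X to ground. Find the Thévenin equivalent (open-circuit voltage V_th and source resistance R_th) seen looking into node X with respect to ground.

V_th ≈ 12.2 V, R_th ≈ 8.96 kΩ

R1' = 9.66 + 2.17 = 11.83 kΩ (source resistance + R1).
Open-circuit (no load on X): V_th = V_in · R2/(R1' + R2) = 16.1 × 36.9/(11.83 + 36.9) = 12.19 V.
Zeroing V_in shorts the top of R1' to ground, so R_th = R1' ‖ R2 = 8.958 kΩ.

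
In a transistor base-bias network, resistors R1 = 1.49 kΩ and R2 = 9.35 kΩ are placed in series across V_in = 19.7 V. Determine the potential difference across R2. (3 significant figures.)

Total series resistance ΣR = 1.49 + 9.35 = 10.84 kΩ.
V = V_in · R/ΣR = 19.7 × 0.8625 = 16.99 V.

V ≈ 17.0 V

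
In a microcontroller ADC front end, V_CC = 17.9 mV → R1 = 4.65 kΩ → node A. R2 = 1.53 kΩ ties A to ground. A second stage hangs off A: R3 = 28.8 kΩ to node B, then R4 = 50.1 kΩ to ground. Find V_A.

Node A sees R2 in parallel with the series input of stage 2, R3 + R4 = 78.90 kΩ.
Effective lower resistance at A: R2 ‖ 78.90 = 1.501 kΩ.
First divider: V_A = V_CC · 1.501/(4.65 + 1.501) = 4.368 mV.

V_A ≈ 4.37 mV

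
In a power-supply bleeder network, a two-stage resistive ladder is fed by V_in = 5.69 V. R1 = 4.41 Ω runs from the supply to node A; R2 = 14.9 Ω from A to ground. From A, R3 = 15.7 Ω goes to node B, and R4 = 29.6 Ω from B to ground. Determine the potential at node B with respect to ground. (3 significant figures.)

Node A sees R2 in parallel with the series input of stage 2, R3 + R4 = 45.30 Ω.
Effective lower resistance at A: R2 ‖ 45.30 = 11.21 Ω.
V_A = 5.69 × 11.21/(4.41 + 11.21) = 4.084 V.
V_B = V_A × 0.6534 = 2.668 V.

V_B ≈ 2.67 V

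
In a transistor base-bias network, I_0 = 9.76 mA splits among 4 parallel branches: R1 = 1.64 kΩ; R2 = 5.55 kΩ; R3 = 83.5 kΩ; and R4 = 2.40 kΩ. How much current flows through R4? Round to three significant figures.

Total conductance ΣG = 1/1.64 + 1/5.55 + 1/83.5 + 1/2.40 = 1.219 (units of 1/kΩ).
By the current-divider rule, I = I_0 · G_k/ΣG = 9.76 × 0.3419 = 3.337 mA.

I ≈ 3.34 mA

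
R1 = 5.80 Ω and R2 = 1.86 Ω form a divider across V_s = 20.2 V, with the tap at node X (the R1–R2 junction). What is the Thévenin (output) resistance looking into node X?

With V_s suppressed (replaced by a short), R_th = R1 ‖ R2 = (5.800 × 1.86)/(5.800 + 1.86) = 1.408 Ω.

R_th ≈ 1.41 Ω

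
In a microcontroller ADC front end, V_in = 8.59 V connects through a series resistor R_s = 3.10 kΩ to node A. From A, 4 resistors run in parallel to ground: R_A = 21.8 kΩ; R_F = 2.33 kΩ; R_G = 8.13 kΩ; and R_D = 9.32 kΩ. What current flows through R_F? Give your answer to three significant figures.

I ≈ 1.16 mA

Parallel bank: R_p = 1/(1/21.8 + 1/2.33 + 1/8.13 + 1/9.32) = 1.418 kΩ.
V_A = 8.59 × 1.418/4.518 = 2.696 V.
Branch current I = V_A/R_F = 2.696/2.33 = 1.157 mA.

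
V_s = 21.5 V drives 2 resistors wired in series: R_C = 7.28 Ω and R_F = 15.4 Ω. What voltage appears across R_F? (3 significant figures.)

ΣR = 7.28 + 15.4 = 22.68 Ω.
Voltage divider: V = V_s · (15.40 / 22.68) = 21.5 × 0.6790 = 14.60 V.

V ≈ 14.6 V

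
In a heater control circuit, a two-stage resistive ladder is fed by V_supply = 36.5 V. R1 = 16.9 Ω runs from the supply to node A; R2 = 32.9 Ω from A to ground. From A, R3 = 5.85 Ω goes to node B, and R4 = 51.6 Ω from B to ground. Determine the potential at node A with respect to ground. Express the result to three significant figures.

V_A ≈ 20.2 V

Node A sees R2 in parallel with the series input of stage 2, R3 + R4 = 57.45 Ω.
Effective lower resistance at A: R2 ‖ 57.45 = 20.92 Ω.
First divider: V_A = V_supply · 20.92/(16.9 + 20.92) = 20.19 V.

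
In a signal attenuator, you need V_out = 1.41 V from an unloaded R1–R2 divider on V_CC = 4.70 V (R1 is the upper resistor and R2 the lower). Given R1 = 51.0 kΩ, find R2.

Required fraction k = V_out/V_CC = 0.3000.
R2 = R1 · 0.3000/(1 − 0.3000) = 21.86 kΩ.

R2 ≈ 21.9 kΩ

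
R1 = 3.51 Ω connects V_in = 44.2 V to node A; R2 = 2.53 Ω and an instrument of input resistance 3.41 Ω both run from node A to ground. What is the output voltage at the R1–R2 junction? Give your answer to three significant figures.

V_out ≈ 12.9 V

First combine the lower leg with the load: R2 ‖ R_L = 1.452 Ω.
Voltage divider with the loaded lower leg: V_out = 44.2 × 1.452/(3.51 + 1.452) = 44.2 × 0.2927 = 12.94 V.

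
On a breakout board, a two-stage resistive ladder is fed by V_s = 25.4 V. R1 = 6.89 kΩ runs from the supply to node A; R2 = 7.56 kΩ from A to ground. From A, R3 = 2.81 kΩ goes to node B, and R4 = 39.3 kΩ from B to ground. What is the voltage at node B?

The second stage (R3 + R4 = 42.11 kΩ) loads node A in parallel with R2.
R2 ‖ (R3+R4) = 6.409 kΩ.
First divider: V_A = V_s · 6.409/(6.89 + 6.409) = 12.24 V.
Stage 2 is unloaded, so V_B = V_A · R4/(R3+R4) = 12.24 × 39.3/42.11 = 11.42 V.

V_B ≈ 11.4 V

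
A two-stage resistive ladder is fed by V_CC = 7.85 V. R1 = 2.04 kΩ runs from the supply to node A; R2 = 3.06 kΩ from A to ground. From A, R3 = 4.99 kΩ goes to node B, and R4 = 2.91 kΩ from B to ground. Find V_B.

Looking into the second stage from A: R3 + R4 = 7.900 kΩ appears in parallel with R2.
Effective lower resistance at A: R2 ‖ 7.900 = 2.206 kΩ.
V_A = 7.85 × 2.206/(2.04 + 2.206) = 4.078 V.
Then the unloaded second divider: V_B = V_A × R4/(R3+R4) = 4.078 × 0.3684 = 1.502 V.

V_B ≈ 1.50 V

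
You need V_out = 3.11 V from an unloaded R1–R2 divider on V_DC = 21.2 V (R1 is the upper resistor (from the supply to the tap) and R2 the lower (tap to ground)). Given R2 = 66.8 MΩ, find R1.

R1 ≈ 389 MΩ

Required fraction k = V_out/V_DC = 0.1467.
R1 = R2·(1/k − 1) = 66.8 × 5.817 = 388.6 MΩ.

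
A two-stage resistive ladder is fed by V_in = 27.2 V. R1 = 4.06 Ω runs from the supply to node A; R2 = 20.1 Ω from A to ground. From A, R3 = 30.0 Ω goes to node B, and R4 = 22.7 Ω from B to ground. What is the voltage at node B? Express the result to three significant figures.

V_B ≈ 9.16 V

The second stage (R3 + R4 = 52.70 Ω) loads node A in parallel with R2.
Effective lower resistance at A: R2 ‖ 52.70 = 14.55 Ω.
So V_A = 27.2 × 0.7818 = 21.27 V.
Stage 2 is unloaded, so V_B = V_A · R4/(R3+R4) = 21.27 × 22.7/52.70 = 9.160 V.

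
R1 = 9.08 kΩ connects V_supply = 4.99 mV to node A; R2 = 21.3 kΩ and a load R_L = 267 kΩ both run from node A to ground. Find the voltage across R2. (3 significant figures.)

R2 ‖ R_L = (21.3 × 267)/(21.3 + 267) = 19.73 kΩ.
Voltage divider with the loaded lower leg: V_out = 4.99 × 19.73/(9.08 + 19.73) = 4.99 × 0.6848 = 3.417 mV.

V_out ≈ 3.42 mV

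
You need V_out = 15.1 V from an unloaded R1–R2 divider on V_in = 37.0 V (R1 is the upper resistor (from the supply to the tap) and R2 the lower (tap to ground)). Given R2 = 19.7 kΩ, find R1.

The divider ratio is R2/(R1+R2) = 15.1/37.0 = 0.4081.
So R1 = R2 · (V_in/V_out − 1) = 19.7 × (37.0/15.1 − 1) = 19.7 × 1.450 = 28.57 kΩ.

R1 ≈ 28.6 kΩ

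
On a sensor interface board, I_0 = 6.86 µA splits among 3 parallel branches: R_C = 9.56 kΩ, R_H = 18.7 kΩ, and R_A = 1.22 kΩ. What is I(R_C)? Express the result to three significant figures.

Conductances: ΣG = 1/9.56 + 1/18.7 + 1/1.22 = 0.9778 (1/kΩ).
By the current-divider rule, I = I_0 · G_k/ΣG = 6.86 × 0.1070 = 0.7339 µA.

I ≈ 0.734 µA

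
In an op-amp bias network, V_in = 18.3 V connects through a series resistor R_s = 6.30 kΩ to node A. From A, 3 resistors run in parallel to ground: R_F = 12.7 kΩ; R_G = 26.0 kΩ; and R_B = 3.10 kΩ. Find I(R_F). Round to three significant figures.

Equivalent of the parallel group: R_p = 2.274 kΩ.
V_A by voltage divider: V_A = 18.3 × 2.274/(6.30 + 2.274) = 4.853 V.
I(R_F) = V_A / R_F = 4.853/12.7 = 0.3821 mA.

I ≈ 0.382 mA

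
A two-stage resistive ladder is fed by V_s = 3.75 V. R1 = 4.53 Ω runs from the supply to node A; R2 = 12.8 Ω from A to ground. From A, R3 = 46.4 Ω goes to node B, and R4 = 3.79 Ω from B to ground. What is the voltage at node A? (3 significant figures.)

V_A ≈ 2.60 V

The second stage (R3 + R4 = 50.19 Ω) loads node A in parallel with R2.
Effective lower resistance at A: R2 ‖ 50.19 = 10.20 Ω.
So V_A = 3.75 × 0.6924 = 2.597 V.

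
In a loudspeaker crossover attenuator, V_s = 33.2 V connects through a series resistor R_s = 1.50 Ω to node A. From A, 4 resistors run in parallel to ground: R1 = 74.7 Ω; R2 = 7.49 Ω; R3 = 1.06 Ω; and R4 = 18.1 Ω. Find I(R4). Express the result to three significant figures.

I ≈ 0.675 A

Combine the parallel branches: R_p = (1/74.7 + 1/7.49 + 1/1.06 + 1/18.1)⁻¹ = 0.8729 Ω.
Node voltage V_A = V_s · R_p/(R_s + R_p) = 33.2 × 0.3679 = 12.21 V.
Branch current I = V_A/R4 = 12.21/18.1 = 0.6748 A.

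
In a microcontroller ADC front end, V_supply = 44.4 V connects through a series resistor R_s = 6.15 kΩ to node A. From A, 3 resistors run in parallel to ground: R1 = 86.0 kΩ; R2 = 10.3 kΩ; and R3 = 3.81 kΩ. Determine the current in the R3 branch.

I ≈ 3.55 mA

Parallel bank: R_p = 1/(1/86.0 + 1/10.3 + 1/3.81) = 2.694 kΩ.
Node voltage V_A = V_supply · R_p/(R_s + R_p) = 44.4 × 0.3046 = 13.53 V.
I(R3) = V_A / R3 = 13.53/3.81 = 3.550 mA.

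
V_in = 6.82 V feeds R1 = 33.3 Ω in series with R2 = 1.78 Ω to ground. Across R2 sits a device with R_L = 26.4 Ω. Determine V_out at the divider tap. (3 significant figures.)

V_out ≈ 0.325 V

First combine the lower leg with the load: R2 ‖ R_L = 1.668 Ω.
Now apply the divider: V_out = 6.82 × 0.04769 = 0.3252 V.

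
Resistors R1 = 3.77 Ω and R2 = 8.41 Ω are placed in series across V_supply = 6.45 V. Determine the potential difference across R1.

Series total: ΣR = 3.77 + 8.41 = 12.18 Ω.
By the voltage-divider rule, V = 6.45 × 3.770/12.18 = 1.996 V.

V ≈ 2.00 V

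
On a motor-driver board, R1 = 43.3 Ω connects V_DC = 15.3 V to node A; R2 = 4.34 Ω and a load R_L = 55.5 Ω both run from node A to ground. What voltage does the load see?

V_out ≈ 1.30 V

R2 ‖ R_L = (4.34 × 55.5)/(4.34 + 55.5) = 4.025 Ω.
Voltage divider with the loaded lower leg: V_out = 15.3 × 4.025/(43.3 + 4.025) = 15.3 × 0.08505 = 1.301 V.
(Unloaded it would be 1.39 V; the load pulls it down.)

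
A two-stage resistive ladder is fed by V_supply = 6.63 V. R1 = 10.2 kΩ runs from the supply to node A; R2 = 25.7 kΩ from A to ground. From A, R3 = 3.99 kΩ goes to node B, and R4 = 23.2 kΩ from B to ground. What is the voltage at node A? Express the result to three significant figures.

V_A ≈ 3.74 V

Node A sees R2 in parallel with the series input of stage 2, R3 + R4 = 27.19 kΩ.
R2 ‖ (R3+R4) = 13.21 kΩ.
V_A = 6.63 × 13.21/(10.2 + 13.21) = 3.741 V.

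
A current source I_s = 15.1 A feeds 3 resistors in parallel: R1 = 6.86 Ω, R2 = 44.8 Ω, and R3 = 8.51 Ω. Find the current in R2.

I ≈ 1.18 A

Conductances: ΣG = 1/6.86 + 1/44.8 + 1/8.51 = 0.2856 (1/Ω).
Current divider: I(R2) = I_s · G_k/ΣG = 15.1 × (0.02232/0.2856) = 15.1 × 0.07816 = 1.180 A.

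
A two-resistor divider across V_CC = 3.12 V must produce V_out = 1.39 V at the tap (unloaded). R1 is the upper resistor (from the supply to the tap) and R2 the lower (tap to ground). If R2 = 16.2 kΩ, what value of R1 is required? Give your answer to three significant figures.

Required fraction k = V_out/V_CC = 0.4455.
R1 = R2·(1/k − 1) = 16.2 × 1.245 = 20.16 kΩ.

R1 ≈ 20.2 kΩ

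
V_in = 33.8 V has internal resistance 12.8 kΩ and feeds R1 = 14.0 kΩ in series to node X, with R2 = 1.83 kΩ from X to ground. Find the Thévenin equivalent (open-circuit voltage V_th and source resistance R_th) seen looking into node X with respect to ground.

V_th ≈ 2.16 V, R_th ≈ 1.71 kΩ

R1' = 12.8 + 14.0 = 26.80 kΩ (source resistance + R1).
V_th is the unloaded tap voltage: V_in · R2/(R1'+R2) = 33.8 × 0.06392 = 2.160 V.
Looking into X with the source shorted: R_th = R1'·R2/(R1'+R2) = 26.80 × 1.83/28.63 = 1.713 kΩ.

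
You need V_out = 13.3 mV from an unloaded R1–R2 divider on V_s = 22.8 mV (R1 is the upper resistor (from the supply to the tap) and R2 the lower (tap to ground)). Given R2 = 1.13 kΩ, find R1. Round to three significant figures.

R1 ≈ 0.807 kΩ

V_out/V_s = R2/(R1+R2) = 0.5833.
So R1 = R2 · (V_s/V_out − 1) = 1.13 × (22.8/13.3 − 1) = 1.13 × 0.7143 = 0.8071 kΩ.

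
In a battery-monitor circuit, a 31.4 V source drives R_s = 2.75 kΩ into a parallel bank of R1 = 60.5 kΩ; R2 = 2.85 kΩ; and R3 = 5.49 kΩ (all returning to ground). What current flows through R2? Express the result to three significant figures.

Parallel bank: R_p = 1/(1/60.5 + 1/2.85 + 1/5.49) = 1.820 kΩ.
V_A = 31.4 × 1.820/4.570 = 12.50 V.
Branch current I = V_A/R2 = 12.50/2.85 = 4.387 mA.

I ≈ 4.39 mA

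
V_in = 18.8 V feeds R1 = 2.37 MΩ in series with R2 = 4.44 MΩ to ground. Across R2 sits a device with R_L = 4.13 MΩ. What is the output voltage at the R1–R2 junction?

First combine the lower leg with the load: R2 ‖ R_L = 2.140 MΩ.
Now apply the divider: V_out = 18.8 × 0.4745 = 8.920 V.

V_out ≈ 8.92 V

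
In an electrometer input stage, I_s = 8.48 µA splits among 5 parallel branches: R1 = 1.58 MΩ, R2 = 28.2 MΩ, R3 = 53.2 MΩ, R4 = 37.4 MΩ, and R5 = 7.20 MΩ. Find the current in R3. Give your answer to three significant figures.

I ≈ 0.187 µA

Conductances: ΣG = 1/1.58 + 1/28.2 + 1/53.2 + 1/37.4 + 1/7.20 = 0.8528 (1/MΩ).
R3 takes the fraction G_k/ΣG = 0.01880/0.8528 = 0.02204, so I = 8.48 × 0.02204 = 0.1869 µA.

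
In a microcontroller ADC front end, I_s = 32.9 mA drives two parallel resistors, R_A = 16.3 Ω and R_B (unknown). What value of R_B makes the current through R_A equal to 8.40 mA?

R_B ≈ 5.59 Ω

The fraction through R_A equals R_B/(R_A+R_B).
8.40/32.9 = R_B/(R_A + R_B) → R_B = R_A · (0.2553)/(1 − 0.2553) = 16.3 × 0.3429 = 5.589 Ω.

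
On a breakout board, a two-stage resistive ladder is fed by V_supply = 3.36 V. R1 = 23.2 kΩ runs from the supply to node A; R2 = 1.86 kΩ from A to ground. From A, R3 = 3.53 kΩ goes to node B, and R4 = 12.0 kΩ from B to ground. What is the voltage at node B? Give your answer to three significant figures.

Node A sees R2 in parallel with the series input of stage 2, R3 + R4 = 15.53 kΩ.
Effective lower resistance at A: R2 ‖ 15.53 = 1.661 kΩ.
So V_A = 3.36 × 0.06681 = 0.2245 V.
Then the unloaded second divider: V_B = V_A × R4/(R3+R4) = 0.2245 × 0.7727 = 0.1735 V.

V_B ≈ 0.173 V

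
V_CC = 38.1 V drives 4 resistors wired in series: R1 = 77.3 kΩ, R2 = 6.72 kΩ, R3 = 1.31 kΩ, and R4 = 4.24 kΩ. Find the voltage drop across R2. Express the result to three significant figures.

V ≈ 2.86 V

ΣR = 77.3 + 6.72 + 1.31 + 4.24 = 89.57 kΩ.
Voltage divider: V = V_CC · (6.720 / 89.57) = 38.1 × 0.07503 = 2.858 V.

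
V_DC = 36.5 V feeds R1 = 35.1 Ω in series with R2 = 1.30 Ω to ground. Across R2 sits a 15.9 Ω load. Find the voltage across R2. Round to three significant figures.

V_out ≈ 1.21 V

The load sits in parallel with R2, giving an effective lower resistance R2' = R2·R_L/(R2+R_L) = 1.202 Ω.
Voltage divider with the loaded lower leg: V_out = 36.5 × 1.202/(35.1 + 1.202) = 36.5 × 0.03310 = 1.208 V.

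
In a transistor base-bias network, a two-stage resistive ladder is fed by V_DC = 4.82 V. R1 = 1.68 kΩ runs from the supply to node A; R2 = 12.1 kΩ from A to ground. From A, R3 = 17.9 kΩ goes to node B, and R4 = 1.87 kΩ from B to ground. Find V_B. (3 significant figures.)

The second stage (R3 + R4 = 19.77 kΩ) loads node A in parallel with R2.
Effective lower resistance at A: R2 ‖ 19.77 = 7.506 kΩ.
First divider: V_A = V_DC · 7.506/(1.68 + 7.506) = 3.938 V.
Stage 2 is unloaded, so V_B = V_A · R4/(R3+R4) = 3.938 × 1.87/19.77 = 0.3725 V.

V_B ≈ 0.373 V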